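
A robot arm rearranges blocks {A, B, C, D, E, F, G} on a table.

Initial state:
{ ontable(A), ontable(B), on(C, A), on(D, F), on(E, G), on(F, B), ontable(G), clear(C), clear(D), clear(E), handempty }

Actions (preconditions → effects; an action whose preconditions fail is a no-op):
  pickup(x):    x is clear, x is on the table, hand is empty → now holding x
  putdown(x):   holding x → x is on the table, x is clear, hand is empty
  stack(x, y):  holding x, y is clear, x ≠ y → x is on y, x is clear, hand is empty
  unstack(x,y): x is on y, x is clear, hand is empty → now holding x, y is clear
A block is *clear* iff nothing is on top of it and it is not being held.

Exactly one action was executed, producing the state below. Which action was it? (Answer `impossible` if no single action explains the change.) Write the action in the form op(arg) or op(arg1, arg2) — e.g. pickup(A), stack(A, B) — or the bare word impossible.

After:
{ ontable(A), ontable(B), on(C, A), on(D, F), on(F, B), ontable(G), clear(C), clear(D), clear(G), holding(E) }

target: towers=[A/C; B/F/D; G] holding=E
     unstack(D, F) → towers=[A/C; B/F; G/E] holding=D
     unstack(E, G) → towers=[A/C; B/F/D; G] holding=E  ← match
     unstack(C, A) → towers=[A; B/F/D; G/E] holding=C

unstack(E, G)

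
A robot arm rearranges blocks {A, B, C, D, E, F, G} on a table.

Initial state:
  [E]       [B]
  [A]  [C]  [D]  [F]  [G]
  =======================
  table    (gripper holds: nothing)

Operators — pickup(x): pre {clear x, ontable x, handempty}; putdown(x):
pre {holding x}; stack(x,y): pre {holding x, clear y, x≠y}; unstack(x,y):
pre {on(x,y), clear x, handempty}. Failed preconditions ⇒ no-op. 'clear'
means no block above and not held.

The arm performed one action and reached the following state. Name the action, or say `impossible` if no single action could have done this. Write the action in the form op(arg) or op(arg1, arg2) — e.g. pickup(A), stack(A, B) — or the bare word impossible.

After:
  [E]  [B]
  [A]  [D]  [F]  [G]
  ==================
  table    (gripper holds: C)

target: towers=[A/E; D/B; F; G] holding=C
     unstack(B, D) → towers=[A/E; C; D; F; G] holding=B
         pickup(F) → towers=[A/E; C; D/B; G] holding=F
         pickup(G) → towers=[A/E; C; D/B; F] holding=G
     unstack(E, A) → towers=[A; C; D/B; F; G] holding=E
         pickup(C) → towers=[A/E; D/B; F; G] holding=C  ← match

pickup(C)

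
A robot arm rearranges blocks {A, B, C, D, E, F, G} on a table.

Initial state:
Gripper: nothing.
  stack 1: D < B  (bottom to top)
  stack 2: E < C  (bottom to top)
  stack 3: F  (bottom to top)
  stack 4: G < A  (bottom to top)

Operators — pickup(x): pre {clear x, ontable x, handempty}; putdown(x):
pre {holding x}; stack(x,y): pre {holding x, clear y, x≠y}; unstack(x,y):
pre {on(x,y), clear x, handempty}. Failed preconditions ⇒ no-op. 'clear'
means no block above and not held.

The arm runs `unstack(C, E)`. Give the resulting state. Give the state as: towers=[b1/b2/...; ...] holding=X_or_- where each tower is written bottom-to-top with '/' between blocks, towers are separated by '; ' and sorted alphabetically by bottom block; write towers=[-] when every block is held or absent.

towers=[D/B; E; F; G/A] holding=C

before: towers=[D/B; E/C; F; G/A] holding=-
pre[unstack(C, E)]: on(C,E) ✓, clear(C) ✓, handempty ✓
all met → apply unstack(C, E)
after:  towers=[D/B; E; F; G/A] holding=C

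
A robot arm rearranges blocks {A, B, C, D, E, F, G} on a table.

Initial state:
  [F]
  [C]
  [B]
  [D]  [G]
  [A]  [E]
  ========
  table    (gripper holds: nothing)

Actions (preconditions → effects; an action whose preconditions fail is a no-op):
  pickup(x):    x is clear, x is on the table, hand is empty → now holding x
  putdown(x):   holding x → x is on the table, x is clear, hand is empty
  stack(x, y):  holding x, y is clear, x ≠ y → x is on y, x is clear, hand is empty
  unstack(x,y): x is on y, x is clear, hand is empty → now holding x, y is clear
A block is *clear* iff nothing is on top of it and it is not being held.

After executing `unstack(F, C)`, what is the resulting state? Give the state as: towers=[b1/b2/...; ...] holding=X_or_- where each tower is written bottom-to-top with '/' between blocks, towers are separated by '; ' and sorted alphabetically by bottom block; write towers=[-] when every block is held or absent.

before: towers=[A/D/B/C/F; E/G] holding=-
pre[unstack(F, C)]: on(F,C) ok, clear(F) ok, handempty ok
all met → apply unstack(F, C)
after:  towers=[A/D/B/C; E/G] holding=F

towers=[A/D/B/C; E/G] holding=F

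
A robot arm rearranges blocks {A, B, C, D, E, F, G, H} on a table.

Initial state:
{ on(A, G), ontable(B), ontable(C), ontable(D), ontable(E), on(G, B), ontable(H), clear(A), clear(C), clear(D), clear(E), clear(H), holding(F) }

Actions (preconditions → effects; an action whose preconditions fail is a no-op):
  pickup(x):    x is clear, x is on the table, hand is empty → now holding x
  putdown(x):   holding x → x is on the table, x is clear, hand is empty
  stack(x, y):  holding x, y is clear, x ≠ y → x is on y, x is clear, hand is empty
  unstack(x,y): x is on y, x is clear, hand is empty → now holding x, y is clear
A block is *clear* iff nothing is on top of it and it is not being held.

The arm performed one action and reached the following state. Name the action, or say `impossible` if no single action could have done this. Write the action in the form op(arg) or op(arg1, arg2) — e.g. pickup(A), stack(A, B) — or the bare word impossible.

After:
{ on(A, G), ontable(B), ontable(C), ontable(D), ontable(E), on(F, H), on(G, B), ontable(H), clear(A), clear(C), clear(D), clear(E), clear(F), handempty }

stack(F, H)

target: towers=[B/G/A; C; D; E; H/F] holding=-
        putdown(F) → towers=[B/G/A; C; D; E; F; H] holding=-
       stack(F, A) → towers=[B/G/A/F; C; D; E; H] holding=-
       stack(F, E) → towers=[B/G/A; C; D; E/F; H] holding=-
       stack(F, H) → towers=[B/G/A; C; D; E; H/F] holding=-  ← match
       stack(F, D) → towers=[B/G/A; C; D/F; E; H] holding=-
       stack(F, C) → towers=[B/G/A; C/F; D; E; H] holding=-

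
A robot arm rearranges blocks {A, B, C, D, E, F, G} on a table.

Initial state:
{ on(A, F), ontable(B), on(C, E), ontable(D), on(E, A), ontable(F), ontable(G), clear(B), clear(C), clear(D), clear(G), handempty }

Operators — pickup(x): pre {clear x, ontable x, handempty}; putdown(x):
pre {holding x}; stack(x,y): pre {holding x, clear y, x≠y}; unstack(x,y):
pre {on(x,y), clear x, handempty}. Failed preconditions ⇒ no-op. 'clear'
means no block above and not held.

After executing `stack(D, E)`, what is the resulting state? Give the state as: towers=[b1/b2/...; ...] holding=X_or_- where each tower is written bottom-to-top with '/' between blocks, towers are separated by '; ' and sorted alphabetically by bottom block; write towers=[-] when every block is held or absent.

before: towers=[B; D; F/A/E/C; G] holding=-
pre[stack(D, E)]: holding(D) ✗, clear(E) ✗, D≠E ✓
holding(D), clear(E) unmet → stack(D, E) is a no-op
after:  towers=[B; D; F/A/E/C; G] holding=-

towers=[B; D; F/A/E/C; G] holding=-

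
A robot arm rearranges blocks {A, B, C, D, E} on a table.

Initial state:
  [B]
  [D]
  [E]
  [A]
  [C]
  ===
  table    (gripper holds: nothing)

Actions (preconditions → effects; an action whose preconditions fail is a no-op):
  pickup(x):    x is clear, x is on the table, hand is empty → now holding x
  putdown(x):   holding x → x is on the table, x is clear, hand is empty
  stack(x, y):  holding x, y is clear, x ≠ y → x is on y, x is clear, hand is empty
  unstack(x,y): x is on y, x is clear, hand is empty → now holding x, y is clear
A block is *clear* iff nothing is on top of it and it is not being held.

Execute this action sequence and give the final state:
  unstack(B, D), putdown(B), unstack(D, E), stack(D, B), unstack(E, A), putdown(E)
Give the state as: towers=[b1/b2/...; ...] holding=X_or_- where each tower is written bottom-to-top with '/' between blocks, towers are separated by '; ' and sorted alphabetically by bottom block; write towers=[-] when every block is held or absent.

towers=[B/D; C/A; E] holding=-

step 1 (unstack(B, D)): towers=[C/A/E/D] holding=B
step 2 (putdown(B)): towers=[B; C/A/E/D] holding=-
step 3 (unstack(D, E)): towers=[B; C/A/E] holding=D
step 4 (stack(D, B)): towers=[B/D; C/A/E] holding=-
step 5 (unstack(E, A)): towers=[B/D; C/A] holding=E
step 6 (putdown(E)): towers=[B/D; C/A; E] holding=-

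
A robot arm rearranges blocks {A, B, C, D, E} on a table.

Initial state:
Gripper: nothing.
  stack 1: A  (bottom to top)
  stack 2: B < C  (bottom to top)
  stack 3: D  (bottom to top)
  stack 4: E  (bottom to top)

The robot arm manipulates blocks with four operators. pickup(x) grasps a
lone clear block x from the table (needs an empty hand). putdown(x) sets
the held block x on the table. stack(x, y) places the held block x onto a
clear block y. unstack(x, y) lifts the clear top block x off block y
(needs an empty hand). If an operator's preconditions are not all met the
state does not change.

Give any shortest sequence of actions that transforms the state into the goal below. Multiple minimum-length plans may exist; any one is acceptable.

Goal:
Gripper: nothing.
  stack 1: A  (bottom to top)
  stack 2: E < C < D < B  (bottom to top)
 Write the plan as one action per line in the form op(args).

step 1 (unstack(C, B)): towers=[A; B; D; E] holding=C
step 2 (stack(C, E)): towers=[A; B; D; E/C] holding=-
step 3 (pickup(D)): towers=[A; B; E/C] holding=D
step 4 (stack(D, C)): towers=[A; B; E/C/D] holding=-
step 5 (pickup(B)): towers=[A; E/C/D] holding=B
step 6 (stack(B, D)): towers=[A; E/C/D/B] holding=-
goal check: towers=[A; E/C/D/B] holding=- — reached (length 6, optimal by BFS)

unstack(C, B)
stack(C, E)
pickup(D)
stack(D, C)
pickup(B)
stack(B, D)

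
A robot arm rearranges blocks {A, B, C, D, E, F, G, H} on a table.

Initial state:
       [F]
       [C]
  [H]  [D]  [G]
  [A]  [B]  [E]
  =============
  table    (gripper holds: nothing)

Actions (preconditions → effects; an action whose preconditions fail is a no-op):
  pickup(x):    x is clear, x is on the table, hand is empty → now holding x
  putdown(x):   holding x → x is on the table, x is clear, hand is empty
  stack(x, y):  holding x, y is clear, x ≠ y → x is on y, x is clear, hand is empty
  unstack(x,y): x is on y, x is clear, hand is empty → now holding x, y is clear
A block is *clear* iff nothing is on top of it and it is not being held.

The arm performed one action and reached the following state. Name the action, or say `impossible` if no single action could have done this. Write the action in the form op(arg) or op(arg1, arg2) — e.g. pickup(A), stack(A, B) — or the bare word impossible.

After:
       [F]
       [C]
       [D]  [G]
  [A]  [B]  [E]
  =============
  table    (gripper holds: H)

target: towers=[A; B/D/C/F; E/G] holding=H
     unstack(G, E) → towers=[A/H; B/D/C/F; E] holding=G
     unstack(H, A) → towers=[A; B/D/C/F; E/G] holding=H  ← match
     unstack(F, C) → towers=[A/H; B/D/C; E/G] holding=F

unstack(H, A)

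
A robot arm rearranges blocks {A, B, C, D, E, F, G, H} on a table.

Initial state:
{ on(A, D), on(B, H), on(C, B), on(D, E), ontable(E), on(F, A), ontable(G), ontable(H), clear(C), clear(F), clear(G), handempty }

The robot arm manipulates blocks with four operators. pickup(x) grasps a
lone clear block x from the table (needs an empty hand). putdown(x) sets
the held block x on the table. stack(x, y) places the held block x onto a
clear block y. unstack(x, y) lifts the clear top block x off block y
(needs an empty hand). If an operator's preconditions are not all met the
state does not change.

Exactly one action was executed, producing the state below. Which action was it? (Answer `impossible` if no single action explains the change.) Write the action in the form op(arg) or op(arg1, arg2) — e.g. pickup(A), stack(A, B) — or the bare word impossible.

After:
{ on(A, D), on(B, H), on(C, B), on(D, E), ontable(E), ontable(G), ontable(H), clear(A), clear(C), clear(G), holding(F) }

unstack(F, A)

target: towers=[E/D/A; G; H/B/C] holding=F
         pickup(G) → towers=[E/D/A/F; H/B/C] holding=G
     unstack(F, A) → towers=[E/D/A; G; H/B/C] holding=F  ← match
     unstack(C, B) → towers=[E/D/A/F; G; H/B] holding=C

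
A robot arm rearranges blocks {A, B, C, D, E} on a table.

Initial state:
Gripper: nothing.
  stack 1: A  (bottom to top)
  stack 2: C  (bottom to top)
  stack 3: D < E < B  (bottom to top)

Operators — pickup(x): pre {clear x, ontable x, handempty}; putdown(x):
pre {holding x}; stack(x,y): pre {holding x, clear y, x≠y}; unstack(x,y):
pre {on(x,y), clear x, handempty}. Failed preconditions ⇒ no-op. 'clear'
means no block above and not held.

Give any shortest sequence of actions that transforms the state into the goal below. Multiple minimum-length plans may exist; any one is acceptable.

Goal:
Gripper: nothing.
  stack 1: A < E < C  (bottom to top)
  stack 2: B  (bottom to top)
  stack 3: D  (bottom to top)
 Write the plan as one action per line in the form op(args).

unstack(B, E)
putdown(B)
unstack(E, D)
stack(E, A)
pickup(C)
stack(C, E)

step 1 (unstack(B, E)): towers=[A; C; D/E] holding=B
step 2 (putdown(B)): towers=[A; B; C; D/E] holding=-
step 3 (unstack(E, D)): towers=[A; B; C; D] holding=E
step 4 (stack(E, A)): towers=[A/E; B; C; D] holding=-
step 5 (pickup(C)): towers=[A/E; B; D] holding=C
step 6 (stack(C, E)): towers=[A/E/C; B; D] holding=-
goal check: towers=[A/E/C; B; D] holding=- — reached (length 6, optimal by BFS)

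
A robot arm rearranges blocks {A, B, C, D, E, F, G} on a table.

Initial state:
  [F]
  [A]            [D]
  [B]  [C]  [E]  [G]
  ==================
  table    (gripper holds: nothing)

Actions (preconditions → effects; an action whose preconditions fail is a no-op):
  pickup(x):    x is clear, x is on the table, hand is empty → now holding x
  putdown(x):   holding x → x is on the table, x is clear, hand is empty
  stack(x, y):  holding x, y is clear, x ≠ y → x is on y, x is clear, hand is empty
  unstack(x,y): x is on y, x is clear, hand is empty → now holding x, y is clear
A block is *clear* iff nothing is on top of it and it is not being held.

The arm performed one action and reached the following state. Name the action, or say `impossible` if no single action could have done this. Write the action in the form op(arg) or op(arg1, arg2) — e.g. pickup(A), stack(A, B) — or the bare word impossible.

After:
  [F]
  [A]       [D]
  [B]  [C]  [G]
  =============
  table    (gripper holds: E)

pickup(E)

target: towers=[B/A/F; C; G/D] holding=E
     unstack(F, A) → towers=[B/A; C; E; G/D] holding=F
     unstack(D, G) → towers=[B/A/F; C; E; G] holding=D
         pickup(E) → towers=[B/A/F; C; G/D] holding=E  ← match
         pickup(C) → towers=[B/A/F; E; G/D] holding=C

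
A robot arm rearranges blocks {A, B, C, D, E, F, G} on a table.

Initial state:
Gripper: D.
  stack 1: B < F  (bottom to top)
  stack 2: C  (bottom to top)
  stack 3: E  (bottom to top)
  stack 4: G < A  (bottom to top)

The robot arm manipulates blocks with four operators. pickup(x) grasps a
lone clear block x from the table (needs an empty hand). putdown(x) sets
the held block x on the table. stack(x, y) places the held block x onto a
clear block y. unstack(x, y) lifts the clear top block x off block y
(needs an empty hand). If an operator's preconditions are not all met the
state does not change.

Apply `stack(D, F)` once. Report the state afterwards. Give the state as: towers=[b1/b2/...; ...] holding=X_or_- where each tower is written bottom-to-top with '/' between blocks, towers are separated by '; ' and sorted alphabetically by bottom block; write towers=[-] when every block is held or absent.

before: towers=[B/F; C; E; G/A] holding=D
pre[stack(D, F)]: holding(D) ✓, clear(F) ✓, D≠F ✓
all met → apply stack(D, F)
after:  towers=[B/F/D; C; E; G/A] holding=-

towers=[B/F/D; C; E; G/A] holding=-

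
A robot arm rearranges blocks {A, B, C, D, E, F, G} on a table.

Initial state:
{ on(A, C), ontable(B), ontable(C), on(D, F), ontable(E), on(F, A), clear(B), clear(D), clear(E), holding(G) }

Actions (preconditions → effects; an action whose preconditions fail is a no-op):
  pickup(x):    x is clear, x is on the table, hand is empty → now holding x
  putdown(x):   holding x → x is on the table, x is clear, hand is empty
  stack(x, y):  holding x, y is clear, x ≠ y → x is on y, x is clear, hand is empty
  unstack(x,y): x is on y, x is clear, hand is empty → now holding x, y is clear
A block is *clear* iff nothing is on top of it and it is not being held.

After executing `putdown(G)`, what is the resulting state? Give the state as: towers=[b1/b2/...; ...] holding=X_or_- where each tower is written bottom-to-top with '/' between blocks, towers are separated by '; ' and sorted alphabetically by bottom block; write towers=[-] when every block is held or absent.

towers=[B; C/A/F/D; E; G] holding=-

before: towers=[B; C/A/F/D; E] holding=G
pre[putdown(G)]: holding(G) ✓
all met → apply putdown(G)
after:  towers=[B; C/A/F/D; E; G] holding=-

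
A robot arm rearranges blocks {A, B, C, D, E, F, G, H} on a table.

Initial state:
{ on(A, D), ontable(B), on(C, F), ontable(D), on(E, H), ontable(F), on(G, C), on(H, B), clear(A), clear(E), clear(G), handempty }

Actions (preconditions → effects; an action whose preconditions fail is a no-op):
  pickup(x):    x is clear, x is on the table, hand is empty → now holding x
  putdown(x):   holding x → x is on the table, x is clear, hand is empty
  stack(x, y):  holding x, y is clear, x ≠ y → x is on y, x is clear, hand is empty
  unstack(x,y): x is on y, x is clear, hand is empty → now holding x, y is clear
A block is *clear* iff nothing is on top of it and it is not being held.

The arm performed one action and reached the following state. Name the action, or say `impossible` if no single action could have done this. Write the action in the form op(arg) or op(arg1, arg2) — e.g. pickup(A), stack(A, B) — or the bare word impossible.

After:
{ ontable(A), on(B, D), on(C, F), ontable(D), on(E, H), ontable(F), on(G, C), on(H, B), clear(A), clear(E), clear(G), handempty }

target: towers=[A; D/B/H/E; F/C/G] holding=-
     unstack(G, C) → towers=[B/H/E; D/A; F/C] holding=G
     unstack(A, D) → towers=[B/H/E; D; F/C/G] holding=A
     unstack(E, H) → towers=[B/H; D/A; F/C/G] holding=E
none of the 3 applicable actions match → impossible

impossible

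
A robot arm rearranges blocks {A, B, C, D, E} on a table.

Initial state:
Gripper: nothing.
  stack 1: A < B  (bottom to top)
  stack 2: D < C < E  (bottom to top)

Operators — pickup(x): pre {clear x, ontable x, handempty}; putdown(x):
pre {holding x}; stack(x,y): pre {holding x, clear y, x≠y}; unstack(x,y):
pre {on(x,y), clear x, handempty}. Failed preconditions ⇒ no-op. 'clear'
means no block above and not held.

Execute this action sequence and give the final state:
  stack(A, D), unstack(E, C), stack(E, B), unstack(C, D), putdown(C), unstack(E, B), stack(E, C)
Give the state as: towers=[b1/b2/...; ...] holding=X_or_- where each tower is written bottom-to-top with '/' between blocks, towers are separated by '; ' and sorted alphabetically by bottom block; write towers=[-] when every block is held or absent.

towers=[A/B; C/E; D] holding=-

step 1 (stack(A, D)) [no-op]: towers=[A/B; D/C/E] holding=-
step 2 (unstack(E, C)): towers=[A/B; D/C] holding=E
step 3 (stack(E, B)): towers=[A/B/E; D/C] holding=-
step 4 (unstack(C, D)): towers=[A/B/E; D] holding=C
step 5 (putdown(C)): towers=[A/B/E; C; D] holding=-
step 6 (unstack(E, B)): towers=[A/B; C; D] holding=E
step 7 (stack(E, C)): towers=[A/B; C/E; D] holding=-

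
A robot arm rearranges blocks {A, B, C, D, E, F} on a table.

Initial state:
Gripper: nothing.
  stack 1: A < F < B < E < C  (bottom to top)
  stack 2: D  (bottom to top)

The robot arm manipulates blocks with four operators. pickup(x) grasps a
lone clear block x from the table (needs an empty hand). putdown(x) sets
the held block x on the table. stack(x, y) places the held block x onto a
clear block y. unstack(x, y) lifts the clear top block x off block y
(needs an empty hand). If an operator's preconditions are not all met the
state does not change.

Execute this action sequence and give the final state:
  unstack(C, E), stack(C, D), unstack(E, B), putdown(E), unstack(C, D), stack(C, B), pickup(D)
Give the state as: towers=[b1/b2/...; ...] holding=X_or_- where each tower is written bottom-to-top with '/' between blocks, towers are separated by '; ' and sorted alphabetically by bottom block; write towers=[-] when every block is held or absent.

step 1 (unstack(C, E)): towers=[A/F/B/E; D] holding=C
step 2 (stack(C, D)): towers=[A/F/B/E; D/C] holding=-
step 3 (unstack(E, B)): towers=[A/F/B; D/C] holding=E
step 4 (putdown(E)): towers=[A/F/B; D/C; E] holding=-
step 5 (unstack(C, D)): towers=[A/F/B; D; E] holding=C
step 6 (stack(C, B)): towers=[A/F/B/C; D; E] holding=-
step 7 (pickup(D)): towers=[A/F/B/C; E] holding=D

towers=[A/F/B/C; E] holding=D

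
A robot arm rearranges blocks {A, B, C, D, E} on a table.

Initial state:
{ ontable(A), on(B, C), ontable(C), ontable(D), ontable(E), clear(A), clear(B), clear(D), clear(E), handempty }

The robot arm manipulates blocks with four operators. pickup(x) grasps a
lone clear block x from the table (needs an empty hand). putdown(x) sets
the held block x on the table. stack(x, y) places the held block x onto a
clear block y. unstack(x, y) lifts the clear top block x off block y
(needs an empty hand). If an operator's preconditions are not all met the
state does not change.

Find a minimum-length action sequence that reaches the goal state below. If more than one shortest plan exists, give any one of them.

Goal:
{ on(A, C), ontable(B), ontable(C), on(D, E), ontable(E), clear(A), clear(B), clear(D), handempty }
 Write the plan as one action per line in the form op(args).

unstack(B, C)
putdown(B)
pickup(D)
stack(D, E)
pickup(A)
stack(A, C)

step 1 (unstack(B, C)): towers=[A; C; D; E] holding=B
step 2 (putdown(B)): towers=[A; B; C; D; E] holding=-
step 3 (pickup(D)): towers=[A; B; C; E] holding=D
step 4 (stack(D, E)): towers=[A; B; C; E/D] holding=-
step 5 (pickup(A)): towers=[B; C; E/D] holding=A
step 6 (stack(A, C)): towers=[B; C/A; E/D] holding=-
goal check: towers=[B; C/A; E/D] holding=- — reached (length 6, optimal by BFS)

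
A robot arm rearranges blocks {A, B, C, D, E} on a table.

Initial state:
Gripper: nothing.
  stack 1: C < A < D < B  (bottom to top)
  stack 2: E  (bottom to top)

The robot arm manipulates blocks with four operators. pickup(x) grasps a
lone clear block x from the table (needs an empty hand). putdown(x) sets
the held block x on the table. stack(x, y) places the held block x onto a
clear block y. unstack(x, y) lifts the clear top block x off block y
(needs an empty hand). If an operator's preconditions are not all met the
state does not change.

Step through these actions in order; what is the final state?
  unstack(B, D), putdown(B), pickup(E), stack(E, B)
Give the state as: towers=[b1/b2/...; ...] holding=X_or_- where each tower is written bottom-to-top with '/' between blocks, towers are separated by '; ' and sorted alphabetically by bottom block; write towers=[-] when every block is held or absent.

step 1 (unstack(B, D)): towers=[C/A/D; E] holding=B
step 2 (putdown(B)): towers=[B; C/A/D; E] holding=-
step 3 (pickup(E)): towers=[B; C/A/D] holding=E
step 4 (stack(E, B)): towers=[B/E; C/A/D] holding=-

towers=[B/E; C/A/D] holding=-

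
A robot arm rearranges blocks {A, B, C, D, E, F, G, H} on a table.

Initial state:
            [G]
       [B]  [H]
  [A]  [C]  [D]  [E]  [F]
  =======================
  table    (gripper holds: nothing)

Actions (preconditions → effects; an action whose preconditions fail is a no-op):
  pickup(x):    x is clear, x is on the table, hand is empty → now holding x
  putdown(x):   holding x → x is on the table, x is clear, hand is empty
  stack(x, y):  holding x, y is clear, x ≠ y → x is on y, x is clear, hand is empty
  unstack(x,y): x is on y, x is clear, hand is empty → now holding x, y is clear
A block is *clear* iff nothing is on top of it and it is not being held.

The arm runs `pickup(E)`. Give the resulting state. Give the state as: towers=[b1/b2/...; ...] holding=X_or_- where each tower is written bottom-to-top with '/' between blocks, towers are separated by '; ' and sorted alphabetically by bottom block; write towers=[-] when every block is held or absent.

before: towers=[A; C/B; D/H/G; E; F] holding=-
pre[pickup(E)]: clear(E) ✓, ontable(E) ✓, handempty ✓
all met → apply pickup(E)
after:  towers=[A; C/B; D/H/G; F] holding=E

towers=[A; C/B; D/H/G; F] holding=E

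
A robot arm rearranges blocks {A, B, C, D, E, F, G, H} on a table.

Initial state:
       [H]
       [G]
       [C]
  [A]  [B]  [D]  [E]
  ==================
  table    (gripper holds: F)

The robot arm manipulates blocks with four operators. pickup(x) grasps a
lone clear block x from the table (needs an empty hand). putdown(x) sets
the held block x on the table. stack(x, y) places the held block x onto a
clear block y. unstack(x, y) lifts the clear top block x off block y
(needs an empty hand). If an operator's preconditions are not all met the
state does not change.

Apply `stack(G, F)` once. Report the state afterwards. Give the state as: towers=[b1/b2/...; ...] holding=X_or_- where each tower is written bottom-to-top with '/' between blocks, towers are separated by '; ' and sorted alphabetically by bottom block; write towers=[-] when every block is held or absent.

towers=[A; B/C/G/H; D; E] holding=F

before: towers=[A; B/C/G/H; D; E] holding=F
pre[stack(G, F)]: holding(G) no, clear(F) no, G≠F yes
holding(G), clear(F) unmet → stack(G, F) is a no-op
after:  towers=[A; B/C/G/H; D; E] holding=F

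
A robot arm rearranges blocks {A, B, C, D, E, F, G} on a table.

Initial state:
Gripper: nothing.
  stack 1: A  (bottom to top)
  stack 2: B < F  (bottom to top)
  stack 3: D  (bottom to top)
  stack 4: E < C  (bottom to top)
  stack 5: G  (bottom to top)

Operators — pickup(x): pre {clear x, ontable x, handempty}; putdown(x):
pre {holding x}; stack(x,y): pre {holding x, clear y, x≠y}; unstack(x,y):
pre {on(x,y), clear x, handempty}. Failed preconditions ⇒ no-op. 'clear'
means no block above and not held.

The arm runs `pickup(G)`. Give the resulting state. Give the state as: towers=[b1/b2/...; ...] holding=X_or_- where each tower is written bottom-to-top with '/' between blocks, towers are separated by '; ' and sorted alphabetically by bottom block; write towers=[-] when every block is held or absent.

towers=[A; B/F; D; E/C] holding=G

before: towers=[A; B/F; D; E/C; G] holding=-
pre[pickup(G)]: clear(G) ✓, ontable(G) ✓, handempty ✓
all met → apply pickup(G)
after:  towers=[A; B/F; D; E/C] holding=G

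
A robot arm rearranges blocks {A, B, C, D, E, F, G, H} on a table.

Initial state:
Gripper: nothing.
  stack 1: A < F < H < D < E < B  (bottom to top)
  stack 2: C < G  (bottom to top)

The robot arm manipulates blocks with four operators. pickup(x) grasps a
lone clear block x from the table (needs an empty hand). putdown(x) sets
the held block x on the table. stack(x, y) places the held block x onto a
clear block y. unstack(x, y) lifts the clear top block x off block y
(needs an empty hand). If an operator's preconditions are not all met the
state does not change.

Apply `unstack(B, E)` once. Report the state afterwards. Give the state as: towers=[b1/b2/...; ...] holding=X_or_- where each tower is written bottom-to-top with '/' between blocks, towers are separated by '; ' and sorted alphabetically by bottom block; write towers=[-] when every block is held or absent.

towers=[A/F/H/D/E; C/G] holding=B

before: towers=[A/F/H/D/E/B; C/G] holding=-
pre[unstack(B, E)]: on(B,E) yes, clear(B) yes, handempty yes
all met → apply unstack(B, E)
after:  towers=[A/F/H/D/E; C/G] holding=B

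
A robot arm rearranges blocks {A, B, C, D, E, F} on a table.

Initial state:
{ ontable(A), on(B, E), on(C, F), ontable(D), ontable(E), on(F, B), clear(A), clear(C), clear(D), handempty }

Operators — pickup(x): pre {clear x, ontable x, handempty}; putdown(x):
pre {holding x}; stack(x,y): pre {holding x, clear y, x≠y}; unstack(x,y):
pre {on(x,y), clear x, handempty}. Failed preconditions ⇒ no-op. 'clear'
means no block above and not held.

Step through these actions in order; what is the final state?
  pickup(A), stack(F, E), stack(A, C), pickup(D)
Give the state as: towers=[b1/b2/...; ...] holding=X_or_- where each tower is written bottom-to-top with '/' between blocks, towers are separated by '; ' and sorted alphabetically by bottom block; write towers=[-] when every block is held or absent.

towers=[E/B/F/C/A] holding=D

step 1 (pickup(A)): towers=[D; E/B/F/C] holding=A
step 2 (stack(F, E)) [no-op]: towers=[D; E/B/F/C] holding=A
step 3 (stack(A, C)): towers=[D; E/B/F/C/A] holding=-
step 4 (pickup(D)): towers=[E/B/F/C/A] holding=D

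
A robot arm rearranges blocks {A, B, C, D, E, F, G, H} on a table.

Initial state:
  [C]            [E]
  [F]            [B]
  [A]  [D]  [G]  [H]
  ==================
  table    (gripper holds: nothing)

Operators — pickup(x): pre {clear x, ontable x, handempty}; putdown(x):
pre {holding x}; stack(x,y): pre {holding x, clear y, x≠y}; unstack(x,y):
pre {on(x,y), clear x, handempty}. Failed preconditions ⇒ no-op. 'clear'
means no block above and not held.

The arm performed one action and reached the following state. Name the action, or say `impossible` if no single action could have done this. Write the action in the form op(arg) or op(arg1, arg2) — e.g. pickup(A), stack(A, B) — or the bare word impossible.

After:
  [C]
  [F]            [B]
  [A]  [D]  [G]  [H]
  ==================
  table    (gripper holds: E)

target: towers=[A/F/C; D; G; H/B] holding=E
         pickup(G) → towers=[A/F/C; D; H/B/E] holding=G
     unstack(E, B) → towers=[A/F/C; D; G; H/B] holding=E  ← match
         pickup(D) → towers=[A/F/C; G; H/B/E] holding=D
     unstack(C, F) → towers=[A/F; D; G; H/B/E] holding=C

unstack(E, B)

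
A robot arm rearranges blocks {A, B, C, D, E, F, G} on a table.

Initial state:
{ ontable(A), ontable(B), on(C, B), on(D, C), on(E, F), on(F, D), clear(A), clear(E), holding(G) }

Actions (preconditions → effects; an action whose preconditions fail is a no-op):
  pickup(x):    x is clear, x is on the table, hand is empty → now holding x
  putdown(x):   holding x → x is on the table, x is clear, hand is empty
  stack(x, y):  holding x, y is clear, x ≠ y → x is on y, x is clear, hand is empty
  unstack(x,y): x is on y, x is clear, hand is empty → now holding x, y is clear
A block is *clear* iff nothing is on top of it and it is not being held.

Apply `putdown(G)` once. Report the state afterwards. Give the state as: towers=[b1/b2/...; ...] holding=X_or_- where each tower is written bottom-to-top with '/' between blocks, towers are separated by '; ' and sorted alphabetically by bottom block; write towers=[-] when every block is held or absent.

before: towers=[A; B/C/D/F/E] holding=G
pre[putdown(G)]: holding(G) yes
all met → apply putdown(G)
after:  towers=[A; B/C/D/F/E; G] holding=-

towers=[A; B/C/D/F/E; G] holding=-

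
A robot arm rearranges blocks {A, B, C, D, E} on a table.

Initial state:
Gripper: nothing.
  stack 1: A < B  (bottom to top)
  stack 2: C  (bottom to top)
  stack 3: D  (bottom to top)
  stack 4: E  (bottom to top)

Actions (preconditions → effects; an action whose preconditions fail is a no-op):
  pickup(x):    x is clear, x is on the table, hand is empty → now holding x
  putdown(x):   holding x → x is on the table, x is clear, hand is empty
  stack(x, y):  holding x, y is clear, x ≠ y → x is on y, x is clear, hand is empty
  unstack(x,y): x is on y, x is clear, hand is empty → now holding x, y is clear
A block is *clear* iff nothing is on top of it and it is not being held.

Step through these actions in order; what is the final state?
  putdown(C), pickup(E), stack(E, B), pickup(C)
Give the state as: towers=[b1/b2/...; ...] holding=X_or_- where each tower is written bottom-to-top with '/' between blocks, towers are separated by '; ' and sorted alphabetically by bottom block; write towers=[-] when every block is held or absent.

towers=[A/B/E; D] holding=C

step 1 (putdown(C)) [no-op]: towers=[A/B; C; D; E] holding=-
step 2 (pickup(E)): towers=[A/B; C; D] holding=E
step 3 (stack(E, B)): towers=[A/B/E; C; D] holding=-
step 4 (pickup(C)): towers=[A/B/E; D] holding=C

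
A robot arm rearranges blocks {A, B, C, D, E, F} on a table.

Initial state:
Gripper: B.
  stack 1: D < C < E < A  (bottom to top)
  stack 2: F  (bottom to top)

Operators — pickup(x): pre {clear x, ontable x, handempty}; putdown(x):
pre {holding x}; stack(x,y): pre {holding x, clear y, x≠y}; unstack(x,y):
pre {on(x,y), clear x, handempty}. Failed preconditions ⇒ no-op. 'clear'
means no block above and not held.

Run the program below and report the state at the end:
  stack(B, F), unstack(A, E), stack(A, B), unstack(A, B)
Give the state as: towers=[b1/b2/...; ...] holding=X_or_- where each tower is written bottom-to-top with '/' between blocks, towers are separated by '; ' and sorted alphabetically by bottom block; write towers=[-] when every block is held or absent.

towers=[D/C/E; F/B] holding=A

step 1 (stack(B, F)): towers=[D/C/E/A; F/B] holding=-
step 2 (unstack(A, E)): towers=[D/C/E; F/B] holding=A
step 3 (stack(A, B)): towers=[D/C/E; F/B/A] holding=-
step 4 (unstack(A, B)): towers=[D/C/E; F/B] holding=A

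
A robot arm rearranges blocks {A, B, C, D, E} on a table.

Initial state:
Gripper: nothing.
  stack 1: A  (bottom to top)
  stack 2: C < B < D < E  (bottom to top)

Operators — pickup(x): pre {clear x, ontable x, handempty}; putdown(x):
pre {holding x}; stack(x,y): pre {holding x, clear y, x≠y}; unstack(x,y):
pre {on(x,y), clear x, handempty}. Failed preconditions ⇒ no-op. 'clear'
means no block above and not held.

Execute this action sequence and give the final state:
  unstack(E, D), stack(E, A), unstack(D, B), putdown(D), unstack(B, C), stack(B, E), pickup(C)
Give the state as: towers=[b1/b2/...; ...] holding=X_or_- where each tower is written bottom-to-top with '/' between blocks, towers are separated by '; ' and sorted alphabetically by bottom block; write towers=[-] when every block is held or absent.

step 1 (unstack(E, D)): towers=[A; C/B/D] holding=E
step 2 (stack(E, A)): towers=[A/E; C/B/D] holding=-
step 3 (unstack(D, B)): towers=[A/E; C/B] holding=D
step 4 (putdown(D)): towers=[A/E; C/B; D] holding=-
step 5 (unstack(B, C)): towers=[A/E; C; D] holding=B
step 6 (stack(B, E)): towers=[A/E/B; C; D] holding=-
step 7 (pickup(C)): towers=[A/E/B; D] holding=C

towers=[A/E/B; D] holding=C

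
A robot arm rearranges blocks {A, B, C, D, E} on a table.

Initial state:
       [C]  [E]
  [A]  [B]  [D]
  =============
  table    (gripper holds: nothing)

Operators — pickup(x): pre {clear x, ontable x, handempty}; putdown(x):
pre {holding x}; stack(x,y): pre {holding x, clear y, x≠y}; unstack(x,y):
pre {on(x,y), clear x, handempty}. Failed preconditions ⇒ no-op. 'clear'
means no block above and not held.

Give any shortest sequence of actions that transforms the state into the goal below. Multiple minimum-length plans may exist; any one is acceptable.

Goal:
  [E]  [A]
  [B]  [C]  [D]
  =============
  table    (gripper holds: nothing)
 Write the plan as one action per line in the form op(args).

step 1 (unstack(C, B)): towers=[A; B; D/E] holding=C
step 2 (putdown(C)): towers=[A; B; C; D/E] holding=-
step 3 (pickup(A)): towers=[B; C; D/E] holding=A
step 4 (stack(A, C)): towers=[B; C/A; D/E] holding=-
step 5 (unstack(E, D)): towers=[B; C/A; D] holding=E
step 6 (stack(E, B)): towers=[B/E; C/A; D] holding=-
goal check: towers=[B/E; C/A; D] holding=- — reached (length 6, optimal by BFS)

unstack(C, B)
putdown(C)
pickup(A)
stack(A, C)
unstack(E, D)
stack(E, B)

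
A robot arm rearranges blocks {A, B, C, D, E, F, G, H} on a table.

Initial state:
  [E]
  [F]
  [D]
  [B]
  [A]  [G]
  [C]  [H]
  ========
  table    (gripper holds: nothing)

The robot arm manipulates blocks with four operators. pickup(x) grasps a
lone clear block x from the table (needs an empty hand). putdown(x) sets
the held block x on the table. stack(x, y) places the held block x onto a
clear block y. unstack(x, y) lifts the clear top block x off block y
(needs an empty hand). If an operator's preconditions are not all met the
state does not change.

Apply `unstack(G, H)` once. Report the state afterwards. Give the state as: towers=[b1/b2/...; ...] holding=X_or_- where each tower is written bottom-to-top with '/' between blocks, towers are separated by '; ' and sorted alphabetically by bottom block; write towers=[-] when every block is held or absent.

before: towers=[C/A/B/D/F/E; H/G] holding=-
pre[unstack(G, H)]: on(G,H) yes, clear(G) yes, handempty yes
all met → apply unstack(G, H)
after:  towers=[C/A/B/D/F/E; H] holding=G

towers=[C/A/B/D/F/E; H] holding=G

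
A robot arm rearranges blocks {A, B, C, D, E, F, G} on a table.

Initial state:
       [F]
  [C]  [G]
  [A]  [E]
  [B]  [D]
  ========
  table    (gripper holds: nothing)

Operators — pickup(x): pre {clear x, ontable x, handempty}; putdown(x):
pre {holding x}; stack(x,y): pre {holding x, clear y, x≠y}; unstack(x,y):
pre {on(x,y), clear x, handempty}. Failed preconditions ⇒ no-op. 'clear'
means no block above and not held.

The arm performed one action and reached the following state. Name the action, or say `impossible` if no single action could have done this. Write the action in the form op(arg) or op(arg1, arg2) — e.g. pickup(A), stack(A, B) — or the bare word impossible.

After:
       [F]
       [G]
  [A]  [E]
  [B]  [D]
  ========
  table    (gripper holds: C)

unstack(C, A)

target: towers=[B/A; D/E/G/F] holding=C
     unstack(F, G) → towers=[B/A/C; D/E/G] holding=F
     unstack(C, A) → towers=[B/A; D/E/G/F] holding=C  ← match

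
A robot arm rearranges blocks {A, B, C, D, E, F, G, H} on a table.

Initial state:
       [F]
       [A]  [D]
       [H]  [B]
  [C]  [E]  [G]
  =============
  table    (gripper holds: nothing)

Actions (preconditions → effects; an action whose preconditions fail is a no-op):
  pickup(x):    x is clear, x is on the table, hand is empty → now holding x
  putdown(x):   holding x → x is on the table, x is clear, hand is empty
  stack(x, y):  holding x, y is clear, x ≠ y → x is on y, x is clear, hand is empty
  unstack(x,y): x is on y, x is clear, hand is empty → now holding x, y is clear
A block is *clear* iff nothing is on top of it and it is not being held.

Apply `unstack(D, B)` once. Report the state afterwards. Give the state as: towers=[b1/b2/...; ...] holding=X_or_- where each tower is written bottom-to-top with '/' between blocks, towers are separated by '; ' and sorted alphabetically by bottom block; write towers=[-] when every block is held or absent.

towers=[C; E/H/A/F; G/B] holding=D

before: towers=[C; E/H/A/F; G/B/D] holding=-
pre[unstack(D, B)]: on(D,B) yes, clear(D) yes, handempty yes
all met → apply unstack(D, B)
after:  towers=[C; E/H/A/F; G/B] holding=D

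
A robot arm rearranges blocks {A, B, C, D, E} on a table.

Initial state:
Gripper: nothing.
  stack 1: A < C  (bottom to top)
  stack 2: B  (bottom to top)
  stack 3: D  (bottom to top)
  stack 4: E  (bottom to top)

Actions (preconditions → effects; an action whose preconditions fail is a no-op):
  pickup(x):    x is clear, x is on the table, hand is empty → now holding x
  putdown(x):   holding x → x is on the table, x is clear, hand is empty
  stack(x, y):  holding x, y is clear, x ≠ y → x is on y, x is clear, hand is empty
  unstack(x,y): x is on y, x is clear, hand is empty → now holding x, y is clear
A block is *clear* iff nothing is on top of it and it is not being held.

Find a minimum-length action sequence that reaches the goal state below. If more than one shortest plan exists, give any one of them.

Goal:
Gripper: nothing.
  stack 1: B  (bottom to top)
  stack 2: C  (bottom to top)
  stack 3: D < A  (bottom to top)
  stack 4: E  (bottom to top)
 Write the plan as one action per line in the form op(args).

unstack(C, A)
putdown(C)
pickup(A)
stack(A, D)

step 1 (unstack(C, A)): towers=[A; B; D; E] holding=C
step 2 (putdown(C)): towers=[A; B; C; D; E] holding=-
step 3 (pickup(A)): towers=[B; C; D; E] holding=A
step 4 (stack(A, D)): towers=[B; C; D/A; E] holding=-
goal check: towers=[B; C; D/A; E] holding=- — reached (length 4, optimal by BFS)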